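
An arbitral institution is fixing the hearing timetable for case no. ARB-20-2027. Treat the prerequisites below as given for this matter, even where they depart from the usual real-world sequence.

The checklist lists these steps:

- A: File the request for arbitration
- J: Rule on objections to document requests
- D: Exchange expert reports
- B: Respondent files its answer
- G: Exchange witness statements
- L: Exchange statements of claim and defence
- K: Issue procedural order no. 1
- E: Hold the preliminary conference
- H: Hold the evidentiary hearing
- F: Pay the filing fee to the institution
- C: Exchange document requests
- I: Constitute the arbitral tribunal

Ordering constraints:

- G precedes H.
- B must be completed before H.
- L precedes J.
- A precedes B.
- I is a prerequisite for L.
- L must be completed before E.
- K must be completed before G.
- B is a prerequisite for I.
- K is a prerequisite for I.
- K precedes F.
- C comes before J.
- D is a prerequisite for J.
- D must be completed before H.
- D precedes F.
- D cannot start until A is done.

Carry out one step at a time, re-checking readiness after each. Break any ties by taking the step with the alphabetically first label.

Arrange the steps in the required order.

A → B → C → D → K → F → G → H → I → L → E → J

Nothing is required for A, C and K. A has the earlier label → A first.
Ready: B, C, D and K. B has the earlier label → B.
Ready: C, D and K. C has the earlier label → C.
Ready: D and K. D has the earlier label → D.
That leaves K as the only ready step → K.
Ready: F, G and I. F has the earlier label → F.
Ready: G and I. G has the earlier label → G.
H now also ready, so the ready set is {H, I}; H has the earlier label → H.
I is the only step now ready → I.
Next only L has its prerequisites met → L.
Ready: E and J. E has the earlier label → E.
J needed C, D and L, now all done → J.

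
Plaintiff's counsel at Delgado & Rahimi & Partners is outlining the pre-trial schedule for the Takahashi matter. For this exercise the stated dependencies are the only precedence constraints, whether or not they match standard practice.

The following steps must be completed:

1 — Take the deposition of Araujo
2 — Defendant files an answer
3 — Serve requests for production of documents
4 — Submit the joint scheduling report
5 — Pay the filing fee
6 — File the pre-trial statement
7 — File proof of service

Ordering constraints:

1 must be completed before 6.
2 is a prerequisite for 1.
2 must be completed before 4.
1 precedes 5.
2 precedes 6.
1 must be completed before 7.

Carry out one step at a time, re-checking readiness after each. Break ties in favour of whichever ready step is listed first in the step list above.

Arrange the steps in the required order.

2, 1, 3, 4, 5, 6, 7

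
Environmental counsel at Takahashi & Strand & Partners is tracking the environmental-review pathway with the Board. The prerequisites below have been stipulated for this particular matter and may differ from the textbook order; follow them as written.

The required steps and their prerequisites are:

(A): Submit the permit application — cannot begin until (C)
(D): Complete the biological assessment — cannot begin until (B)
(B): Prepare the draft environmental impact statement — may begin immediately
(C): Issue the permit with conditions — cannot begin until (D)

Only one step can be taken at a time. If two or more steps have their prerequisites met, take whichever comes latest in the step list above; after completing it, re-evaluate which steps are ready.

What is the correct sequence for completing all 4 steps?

(B) has no prerequisites → (B) first.
That leaves (D) as the only ready step → (D).
Next only (C) has its prerequisites met → (C).
Next only (A) has its prerequisites met → (A).

(B), (D), (C), (A)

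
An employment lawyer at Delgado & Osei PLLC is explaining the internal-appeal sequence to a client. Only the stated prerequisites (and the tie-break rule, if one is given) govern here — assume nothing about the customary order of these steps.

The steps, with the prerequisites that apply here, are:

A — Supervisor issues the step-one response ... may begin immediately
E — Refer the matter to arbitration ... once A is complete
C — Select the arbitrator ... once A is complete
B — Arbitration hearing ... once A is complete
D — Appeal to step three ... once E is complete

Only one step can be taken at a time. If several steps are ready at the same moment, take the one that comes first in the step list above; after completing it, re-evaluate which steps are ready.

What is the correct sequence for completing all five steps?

A, E, C, B, D

A is the only step with nothing outstanding, so it goes first.
Ready: E, C and B. E is listed earlier → E.
D now also ready, so the ready set is {C, B, D}; C is listed earlier → C.
B and D are both available; B is listed earlier → B.
D is the only step now ready → D.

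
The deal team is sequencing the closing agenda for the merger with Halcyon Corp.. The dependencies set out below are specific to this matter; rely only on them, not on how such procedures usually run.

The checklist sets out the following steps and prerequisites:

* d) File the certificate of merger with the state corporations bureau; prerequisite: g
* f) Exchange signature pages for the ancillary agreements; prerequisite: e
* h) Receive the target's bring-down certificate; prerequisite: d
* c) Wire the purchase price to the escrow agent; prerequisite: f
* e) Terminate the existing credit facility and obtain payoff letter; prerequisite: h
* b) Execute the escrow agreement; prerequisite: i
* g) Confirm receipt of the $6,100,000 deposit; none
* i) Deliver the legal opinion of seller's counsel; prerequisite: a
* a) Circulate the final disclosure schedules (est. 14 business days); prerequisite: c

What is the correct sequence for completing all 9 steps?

g, d, h, e, f, c, a, i, b

g has no prerequisites → g first.
d needed g, now all done → d.
Next only h has its prerequisites met → h.
e needed h, now all done → e.
f is the only step now ready → f.
c needed f, now all done → c.
That leaves a as the only ready step → a.
i is the only step now ready → i.
b needed i, now all done → b.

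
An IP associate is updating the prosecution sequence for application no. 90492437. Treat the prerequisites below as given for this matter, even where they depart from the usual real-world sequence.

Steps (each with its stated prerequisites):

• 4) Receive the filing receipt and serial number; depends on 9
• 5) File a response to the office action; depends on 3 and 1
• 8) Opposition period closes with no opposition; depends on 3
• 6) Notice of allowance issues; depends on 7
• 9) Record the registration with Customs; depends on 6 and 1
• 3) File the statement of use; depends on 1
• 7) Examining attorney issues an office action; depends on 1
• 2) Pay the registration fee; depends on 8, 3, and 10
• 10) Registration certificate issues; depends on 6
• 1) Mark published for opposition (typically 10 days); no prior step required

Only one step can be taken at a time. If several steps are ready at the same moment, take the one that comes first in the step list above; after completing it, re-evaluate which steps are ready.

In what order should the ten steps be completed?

1, 3, 5, 8, 7, 6, 9, 4, 10, 2

Only 1 has no prerequisites, so it is first.
Ready: 3 and 7. 3 is listed earlier → 3.
5 and 8 now also ready, so the ready set is {5, 8, 7}; 5 is listed earlier → 5.
Ready: 8 and 7. 8 is listed earlier → 8.
7 needed 1, now all done → 7.
6 needed 7, now all done → 6.
9 and 10 are both available; 9 is listed earlier → 9.
4 now also ready, so the ready set is {4, 10}; 4 is listed earlier → 4.
That leaves 10 as the only ready step → 10.
Next only 2 has its prerequisites met → 2.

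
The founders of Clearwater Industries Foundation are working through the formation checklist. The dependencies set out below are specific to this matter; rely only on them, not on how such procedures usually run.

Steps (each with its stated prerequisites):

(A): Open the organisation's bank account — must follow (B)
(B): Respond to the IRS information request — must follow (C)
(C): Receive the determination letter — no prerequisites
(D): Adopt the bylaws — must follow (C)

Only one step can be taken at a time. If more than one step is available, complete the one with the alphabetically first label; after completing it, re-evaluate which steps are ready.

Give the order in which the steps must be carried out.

(C), (B), (A), (D)

(C) is the only step with nothing outstanding, so it goes first.
(B) and (D) are both available; (B) has the earlier label → (B).
(A) now also ready, so the ready set is {(A), (D)}; (A) has the earlier label → (A).
(D) is the only step now ready → (D).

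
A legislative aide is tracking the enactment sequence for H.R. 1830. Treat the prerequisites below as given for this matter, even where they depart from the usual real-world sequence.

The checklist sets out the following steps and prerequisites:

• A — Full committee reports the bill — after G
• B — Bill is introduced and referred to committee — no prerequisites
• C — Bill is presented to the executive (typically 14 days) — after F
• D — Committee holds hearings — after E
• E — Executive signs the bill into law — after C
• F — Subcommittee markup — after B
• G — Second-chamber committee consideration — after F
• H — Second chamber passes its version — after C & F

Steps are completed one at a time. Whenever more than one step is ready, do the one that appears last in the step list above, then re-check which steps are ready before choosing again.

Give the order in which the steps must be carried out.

Only B has no prerequisites, so it is first.
F needed B, now all done → F.
Now G and C have their prerequisites met. G is listed later, so G next.
A now also ready, so the ready set is {C, A}; C is listed later → C.
H and E now also ready, so the ready set is {H, E, A}; H is listed later → H.
E and A are both available; E is listed later → E.
D now also ready, so the ready set is {D, A}; D is listed later → D.
A needed G, now all done → A.

B → F → G → C → H → E → D → A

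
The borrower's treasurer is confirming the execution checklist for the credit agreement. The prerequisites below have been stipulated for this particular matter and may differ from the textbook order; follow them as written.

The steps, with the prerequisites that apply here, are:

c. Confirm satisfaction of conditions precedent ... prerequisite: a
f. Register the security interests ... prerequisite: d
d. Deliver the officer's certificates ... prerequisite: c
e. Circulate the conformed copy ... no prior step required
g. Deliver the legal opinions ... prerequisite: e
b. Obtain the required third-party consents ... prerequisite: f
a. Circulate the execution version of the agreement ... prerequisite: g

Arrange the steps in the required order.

e g a c d f b

Only e has no prerequisites, so it is first.
That leaves g as the only ready step → g.
a needed g, now all done → a.
Next only c has its prerequisites met → c.
d is the only step now ready → d.
f needed d, now all done → f.
b needed f, now all done → b.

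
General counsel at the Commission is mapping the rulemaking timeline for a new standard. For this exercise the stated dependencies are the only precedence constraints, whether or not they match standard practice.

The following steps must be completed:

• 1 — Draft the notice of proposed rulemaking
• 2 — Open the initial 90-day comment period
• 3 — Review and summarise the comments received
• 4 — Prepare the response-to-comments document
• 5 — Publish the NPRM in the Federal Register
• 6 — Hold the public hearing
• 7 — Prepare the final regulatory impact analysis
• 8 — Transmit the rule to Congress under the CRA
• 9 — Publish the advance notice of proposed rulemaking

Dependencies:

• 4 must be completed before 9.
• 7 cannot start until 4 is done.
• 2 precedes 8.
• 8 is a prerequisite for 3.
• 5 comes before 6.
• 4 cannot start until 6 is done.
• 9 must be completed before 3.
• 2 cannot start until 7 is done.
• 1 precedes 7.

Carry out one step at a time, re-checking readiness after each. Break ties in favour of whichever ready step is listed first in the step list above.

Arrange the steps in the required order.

Nothing is required for 1 and 5. 1 is listed earlier → 1 first.
5 is the only step now ready → 5.
6 needed 5, now all done → 6.
That leaves 4 as the only ready step → 4.
Now 7 and 9 have their prerequisites met. 7 is listed earlier, so 7 next.
Ready: 2 and 9. 2 is listed earlier → 2.
Now 8 and 9 have their prerequisites met. 8 is listed earlier, so 8 next.
That leaves 9 as the only ready step → 9.
That leaves 3 as the only ready step → 3.

1 → 5 → 6 → 4 → 7 → 2 → 8 → 9 → 3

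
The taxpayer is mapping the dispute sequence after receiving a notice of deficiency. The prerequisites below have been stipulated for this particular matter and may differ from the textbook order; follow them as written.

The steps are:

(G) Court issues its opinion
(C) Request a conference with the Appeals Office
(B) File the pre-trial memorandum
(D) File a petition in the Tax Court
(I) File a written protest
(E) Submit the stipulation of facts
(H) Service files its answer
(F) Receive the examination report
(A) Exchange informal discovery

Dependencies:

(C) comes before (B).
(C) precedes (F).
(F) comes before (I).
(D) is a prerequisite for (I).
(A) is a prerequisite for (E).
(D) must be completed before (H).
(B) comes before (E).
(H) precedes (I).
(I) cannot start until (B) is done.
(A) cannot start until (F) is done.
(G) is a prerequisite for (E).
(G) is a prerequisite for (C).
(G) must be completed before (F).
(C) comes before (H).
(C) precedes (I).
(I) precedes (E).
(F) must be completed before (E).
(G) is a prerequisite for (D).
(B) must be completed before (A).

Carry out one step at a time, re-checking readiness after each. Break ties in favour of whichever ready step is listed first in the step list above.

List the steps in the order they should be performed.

(G) (C) (B) (D) (H) (F) (I) (A) (E)

(G) is the only step with nothing outstanding, so it goes first.
(C) and (D) are both available; (C) is listed earlier → (C).
Now (B), (D) and (F) have their prerequisites met. (B) is listed earlier, so (B) next.
Ready: (D) and (F). (D) is listed earlier → (D).
(H) now also ready, so the ready set is {(H), (F)}; (H) is listed earlier → (H).
(F) is the only step now ready → (F).
Now (I) and (A) have their prerequisites met. (I) is listed earlier, so (I) next.
(A) needed (B) and (F), now all done → (A).
Next only (E) has its prerequisites met → (E).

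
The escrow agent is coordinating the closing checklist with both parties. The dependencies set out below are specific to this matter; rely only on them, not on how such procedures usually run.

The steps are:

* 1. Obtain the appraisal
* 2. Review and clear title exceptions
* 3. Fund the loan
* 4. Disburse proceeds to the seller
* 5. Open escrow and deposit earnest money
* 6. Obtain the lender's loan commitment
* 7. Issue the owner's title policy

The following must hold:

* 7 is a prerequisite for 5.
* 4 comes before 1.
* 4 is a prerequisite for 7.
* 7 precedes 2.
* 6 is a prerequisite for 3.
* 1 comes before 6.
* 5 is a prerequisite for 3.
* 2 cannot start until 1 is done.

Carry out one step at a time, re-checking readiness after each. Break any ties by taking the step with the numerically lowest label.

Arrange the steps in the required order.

4 is the only step with nothing outstanding, so it goes first.
Now 1 and 7 have their prerequisites met. 1 has the earlier label, so 1 next.
6 and 7 are both available; 6 has the earlier label → 6.
7 needed 4, now all done → 7.
Ready: 2 and 5. 2 has the earlier label → 2.
5 is the only step now ready → 5.
That leaves 3 as the only ready step → 3.

4, 1, 6, 7, 2, 5, 3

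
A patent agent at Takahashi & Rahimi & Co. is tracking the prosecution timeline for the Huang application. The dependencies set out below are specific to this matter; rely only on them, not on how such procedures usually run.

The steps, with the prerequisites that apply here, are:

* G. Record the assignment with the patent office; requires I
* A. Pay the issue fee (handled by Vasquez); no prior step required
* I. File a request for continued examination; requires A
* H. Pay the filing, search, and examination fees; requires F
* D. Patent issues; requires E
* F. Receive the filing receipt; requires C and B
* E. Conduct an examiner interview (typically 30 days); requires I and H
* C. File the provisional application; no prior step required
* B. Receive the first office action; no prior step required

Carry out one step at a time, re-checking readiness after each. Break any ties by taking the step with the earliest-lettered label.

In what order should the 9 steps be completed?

A, B, C, F, H, I, E, D, G

Nothing is required for A, B and C. A has the earlier label → A first.
I now also ready, so the ready set is {B, C, I}; B has the earlier label → B.
Now C and I have their prerequisites met. C has the earlier label, so C next.
F and I are both available; F has the earlier label → F.
H now also ready, so the ready set is {H, I}; H has the earlier label → H.
I is the only step now ready → I.
Ready: E and G. E has the earlier label → E.
D and G are both available; D has the earlier label → D.
Next only G has its prerequisites met → G.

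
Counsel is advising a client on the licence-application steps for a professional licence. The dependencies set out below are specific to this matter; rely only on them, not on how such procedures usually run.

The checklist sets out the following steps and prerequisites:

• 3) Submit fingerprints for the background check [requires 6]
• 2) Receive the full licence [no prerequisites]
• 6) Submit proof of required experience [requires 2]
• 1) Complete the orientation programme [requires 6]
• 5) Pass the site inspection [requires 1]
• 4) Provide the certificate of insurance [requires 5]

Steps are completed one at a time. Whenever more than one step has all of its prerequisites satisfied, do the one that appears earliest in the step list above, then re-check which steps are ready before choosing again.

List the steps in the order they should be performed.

Only 2 has no prerequisites, so it is first.
Next only 6 has its prerequisites met → 6.
Ready: 3 and 1. 3 is listed earlier → 3.
1 needed 6, now all done → 1.
5 is the only step now ready → 5.
Next only 4 has its prerequisites met → 4.

2 6 3 1 5 4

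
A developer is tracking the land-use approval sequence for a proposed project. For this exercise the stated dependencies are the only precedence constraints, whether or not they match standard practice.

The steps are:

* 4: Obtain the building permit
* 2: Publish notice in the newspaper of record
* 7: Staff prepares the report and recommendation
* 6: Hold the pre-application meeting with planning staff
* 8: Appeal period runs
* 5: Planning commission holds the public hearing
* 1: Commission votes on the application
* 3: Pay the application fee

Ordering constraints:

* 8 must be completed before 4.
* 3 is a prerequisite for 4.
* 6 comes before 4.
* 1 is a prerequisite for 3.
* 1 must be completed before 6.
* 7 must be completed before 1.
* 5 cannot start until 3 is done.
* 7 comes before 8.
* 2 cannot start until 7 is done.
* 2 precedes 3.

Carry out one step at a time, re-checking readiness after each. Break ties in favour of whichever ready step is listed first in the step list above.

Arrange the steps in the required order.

7 → 2 → 8 → 1 → 6 → 3 → 4 → 5

7 has no prerequisites → 7 first.
Now 2, 8 and 1 have their prerequisites met. 2 is listed earlier, so 2 next.
Now 8 and 1 have their prerequisites met. 8 is listed earlier, so 8 next.
1 needed 7, now all done → 1.
Now 6 and 3 have their prerequisites met. 6 is listed earlier, so 6 next.
3 needed 2 and 1, now all done → 3.
4 and 5 are both available; 4 is listed earlier → 4.
5 needed 3, now all done → 5.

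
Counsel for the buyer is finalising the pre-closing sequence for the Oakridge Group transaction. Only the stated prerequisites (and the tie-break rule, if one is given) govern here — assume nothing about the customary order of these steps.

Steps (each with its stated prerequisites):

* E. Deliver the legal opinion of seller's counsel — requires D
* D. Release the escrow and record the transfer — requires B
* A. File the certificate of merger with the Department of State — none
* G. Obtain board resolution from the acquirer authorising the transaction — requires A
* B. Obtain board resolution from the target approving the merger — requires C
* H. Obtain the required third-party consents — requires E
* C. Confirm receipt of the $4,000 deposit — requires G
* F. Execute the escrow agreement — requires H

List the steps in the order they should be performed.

A has no prerequisites → A first.
That leaves G as the only ready step → G.
C needed G, now all done → C.
B needed C, now all done → B.
Next only D has its prerequisites met → D.
E needed D, now all done → E.
H is the only step now ready → H.
F needed H, now all done → F.

A G C B D E H F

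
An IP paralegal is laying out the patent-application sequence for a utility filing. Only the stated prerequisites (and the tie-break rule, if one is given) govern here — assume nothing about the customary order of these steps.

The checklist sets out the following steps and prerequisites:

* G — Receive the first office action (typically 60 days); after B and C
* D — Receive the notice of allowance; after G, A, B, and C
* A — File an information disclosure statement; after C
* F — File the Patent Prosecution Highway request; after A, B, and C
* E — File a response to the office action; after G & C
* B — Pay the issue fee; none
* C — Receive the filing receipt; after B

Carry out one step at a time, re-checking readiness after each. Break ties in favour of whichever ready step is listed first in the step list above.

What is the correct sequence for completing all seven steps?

B → C → G → A → D → F → E

Only B has no prerequisites, so it is first.
C is the only step now ready → C.
Now G and A have their prerequisites met. G is listed earlier, so G next.
A and E are both available; A is listed earlier → A.
D, F and E are all available; D is listed earlier → D.
Now F and E have their prerequisites met. F is listed earlier, so F next.
That leaves E as the only ready step → E.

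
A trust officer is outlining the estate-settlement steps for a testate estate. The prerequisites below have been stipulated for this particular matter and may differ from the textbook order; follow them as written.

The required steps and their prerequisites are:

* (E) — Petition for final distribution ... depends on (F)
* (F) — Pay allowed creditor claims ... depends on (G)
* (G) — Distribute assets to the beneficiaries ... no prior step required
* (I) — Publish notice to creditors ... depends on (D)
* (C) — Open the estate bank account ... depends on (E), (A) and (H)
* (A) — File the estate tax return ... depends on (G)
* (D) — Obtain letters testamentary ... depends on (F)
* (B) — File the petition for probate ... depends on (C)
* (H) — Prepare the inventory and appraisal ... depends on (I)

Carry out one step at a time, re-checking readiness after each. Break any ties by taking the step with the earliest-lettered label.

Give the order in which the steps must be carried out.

(G) has no prerequisites → (G) first.
(A) and (F) are both available; (A) has the earlier label → (A).
Next only (F) has its prerequisites met → (F).
Ready: (D) and (E). (D) has the earlier label → (D).
(I) now also ready, so the ready set is {(E), (I)}; (E) has the earlier label → (E).
(I) needed (D), now all done → (I).
That leaves (H) as the only ready step → (H).
That leaves (C) as the only ready step → (C).
(B) needed (C), now all done → (B).

(G) → (A) → (F) → (D) → (E) → (I) → (H) → (C) → (B)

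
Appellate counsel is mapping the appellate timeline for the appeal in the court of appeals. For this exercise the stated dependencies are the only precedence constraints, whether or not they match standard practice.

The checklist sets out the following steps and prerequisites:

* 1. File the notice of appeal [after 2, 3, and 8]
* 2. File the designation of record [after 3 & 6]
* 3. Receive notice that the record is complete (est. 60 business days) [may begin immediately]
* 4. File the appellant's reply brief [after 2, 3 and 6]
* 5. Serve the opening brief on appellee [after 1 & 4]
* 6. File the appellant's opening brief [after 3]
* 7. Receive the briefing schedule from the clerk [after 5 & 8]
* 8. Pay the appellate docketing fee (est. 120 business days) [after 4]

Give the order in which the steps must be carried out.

3, 6, 2, 4, 8, 1, 5, 7

3 is the only step with nothing outstanding, so it goes first.
6 is the only step now ready → 6.
2 needed 3 and 6, now all done → 2.
4 needed 2, 3 and 6, now all done → 4.
Next only 8 has its prerequisites met → 8.
Next only 1 has its prerequisites met → 1.
5 needed 1 and 4, now all done → 5.
7 is the only step now ready → 7.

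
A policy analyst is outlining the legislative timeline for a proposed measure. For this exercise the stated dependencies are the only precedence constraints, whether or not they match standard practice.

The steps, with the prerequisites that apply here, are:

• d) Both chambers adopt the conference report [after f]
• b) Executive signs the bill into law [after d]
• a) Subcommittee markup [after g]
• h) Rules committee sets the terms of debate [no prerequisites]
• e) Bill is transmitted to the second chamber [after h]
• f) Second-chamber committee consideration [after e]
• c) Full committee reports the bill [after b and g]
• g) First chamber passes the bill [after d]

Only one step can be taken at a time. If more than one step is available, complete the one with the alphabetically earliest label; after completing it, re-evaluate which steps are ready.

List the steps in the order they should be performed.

h → e → f → d → b → g → a → c

h is the only step with nothing outstanding, so it goes first.
e is the only step now ready → e.
That leaves f as the only ready step → f.
Next only d has its prerequisites met → d.
b and g are both available; b has the earlier label → b.
Next only g has its prerequisites met → g.
Now a and c have their prerequisites met. a has the earlier label, so a next.
c needed b and g, now all done → c.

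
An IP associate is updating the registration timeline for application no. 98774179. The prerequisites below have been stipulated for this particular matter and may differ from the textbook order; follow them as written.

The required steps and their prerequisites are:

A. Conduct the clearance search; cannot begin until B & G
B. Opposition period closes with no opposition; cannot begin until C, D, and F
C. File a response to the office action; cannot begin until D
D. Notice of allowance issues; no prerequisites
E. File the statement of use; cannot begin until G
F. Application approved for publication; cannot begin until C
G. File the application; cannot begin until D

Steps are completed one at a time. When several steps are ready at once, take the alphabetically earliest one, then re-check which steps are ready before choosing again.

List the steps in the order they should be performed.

D C F B G A E

D has no prerequisites → D first.
C and G are both available; C has the earlier label → C.
Ready: F and G. F has the earlier label → F.
B and G are both available; B has the earlier label → B.
G is the only step now ready → G.
Ready: A and E. A has the earlier label → A.
E needed G, now all done → E.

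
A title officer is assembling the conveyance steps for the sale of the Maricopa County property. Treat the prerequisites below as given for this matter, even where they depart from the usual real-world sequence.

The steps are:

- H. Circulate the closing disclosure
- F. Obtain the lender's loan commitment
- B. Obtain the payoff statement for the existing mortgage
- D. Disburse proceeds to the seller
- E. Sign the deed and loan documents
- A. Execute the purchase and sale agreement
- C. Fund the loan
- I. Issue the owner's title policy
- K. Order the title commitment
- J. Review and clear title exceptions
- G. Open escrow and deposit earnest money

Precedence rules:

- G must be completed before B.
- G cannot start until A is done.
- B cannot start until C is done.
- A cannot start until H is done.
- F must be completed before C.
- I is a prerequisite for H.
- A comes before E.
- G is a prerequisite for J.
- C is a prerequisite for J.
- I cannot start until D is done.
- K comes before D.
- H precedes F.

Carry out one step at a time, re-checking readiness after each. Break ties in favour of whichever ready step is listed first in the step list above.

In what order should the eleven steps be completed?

K D I H F A E C G B J

K has no prerequisites → K first.
D needed K, now all done → D.
I needed D, now all done → I.
H needed I, now all done → H.
F and A are both available; F is listed earlier → F.
Ready: A and C. A is listed earlier → A.
E and G now also ready, so the ready set is {E, C, G}; E is listed earlier → E.
Ready: C and G. C is listed earlier → C.
G is the only step now ready → G.
Ready: B and J. B is listed earlier → B.
J is the only step now ready → J.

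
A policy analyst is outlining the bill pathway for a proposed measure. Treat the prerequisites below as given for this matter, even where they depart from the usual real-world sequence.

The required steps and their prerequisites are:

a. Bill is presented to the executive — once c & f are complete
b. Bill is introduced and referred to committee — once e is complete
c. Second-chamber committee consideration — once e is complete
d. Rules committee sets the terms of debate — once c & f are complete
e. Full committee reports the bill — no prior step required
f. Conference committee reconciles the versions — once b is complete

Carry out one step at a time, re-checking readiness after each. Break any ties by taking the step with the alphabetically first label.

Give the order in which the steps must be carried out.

e, b, c, f, a, d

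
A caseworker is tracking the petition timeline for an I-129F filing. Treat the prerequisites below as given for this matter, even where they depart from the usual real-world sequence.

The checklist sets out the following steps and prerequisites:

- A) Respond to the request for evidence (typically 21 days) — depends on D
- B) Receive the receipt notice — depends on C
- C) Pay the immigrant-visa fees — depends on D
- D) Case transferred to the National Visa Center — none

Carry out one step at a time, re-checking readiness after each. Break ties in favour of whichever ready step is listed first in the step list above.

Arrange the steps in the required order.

Only D has no prerequisites, so it is first.
Now A and C have their prerequisites met. A is listed earlier, so A next.
C needed D, now all done → C.
B needed C, now all done → B.

D, A, C, B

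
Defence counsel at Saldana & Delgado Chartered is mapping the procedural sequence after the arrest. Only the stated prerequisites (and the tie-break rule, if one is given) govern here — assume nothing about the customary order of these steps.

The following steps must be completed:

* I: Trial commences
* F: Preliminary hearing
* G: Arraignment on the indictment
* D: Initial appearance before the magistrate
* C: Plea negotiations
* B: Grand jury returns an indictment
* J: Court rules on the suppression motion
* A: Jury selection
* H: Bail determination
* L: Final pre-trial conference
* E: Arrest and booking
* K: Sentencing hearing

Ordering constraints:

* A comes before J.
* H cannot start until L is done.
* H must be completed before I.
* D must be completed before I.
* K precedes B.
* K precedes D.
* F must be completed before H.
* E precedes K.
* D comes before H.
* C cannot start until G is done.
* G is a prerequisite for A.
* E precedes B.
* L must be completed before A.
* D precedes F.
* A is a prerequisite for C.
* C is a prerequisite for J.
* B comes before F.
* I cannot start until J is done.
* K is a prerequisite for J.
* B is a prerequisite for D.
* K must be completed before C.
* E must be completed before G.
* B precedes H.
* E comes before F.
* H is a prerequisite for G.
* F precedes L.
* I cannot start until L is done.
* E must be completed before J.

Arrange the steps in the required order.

E, K, B, D, F, L, H, G, A, C, J, I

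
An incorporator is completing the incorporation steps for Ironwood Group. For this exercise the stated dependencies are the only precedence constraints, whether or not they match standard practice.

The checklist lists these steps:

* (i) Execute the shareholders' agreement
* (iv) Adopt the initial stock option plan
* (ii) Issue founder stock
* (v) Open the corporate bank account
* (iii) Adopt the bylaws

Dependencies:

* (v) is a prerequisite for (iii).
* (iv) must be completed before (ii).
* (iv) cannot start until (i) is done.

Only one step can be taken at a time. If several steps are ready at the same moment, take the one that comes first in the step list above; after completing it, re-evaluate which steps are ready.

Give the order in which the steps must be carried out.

Nothing is required for (i) and (v). (i) is listed earlier → (i) first.
Now (iv) and (v) have their prerequisites met. (iv) is listed earlier, so (iv) next.
Now (ii) and (v) have their prerequisites met. (ii) is listed earlier, so (ii) next.
(v) is the only step now ready → (v).
(iii) is the only step now ready → (iii).

(i), (iv), (ii), (v), (iii)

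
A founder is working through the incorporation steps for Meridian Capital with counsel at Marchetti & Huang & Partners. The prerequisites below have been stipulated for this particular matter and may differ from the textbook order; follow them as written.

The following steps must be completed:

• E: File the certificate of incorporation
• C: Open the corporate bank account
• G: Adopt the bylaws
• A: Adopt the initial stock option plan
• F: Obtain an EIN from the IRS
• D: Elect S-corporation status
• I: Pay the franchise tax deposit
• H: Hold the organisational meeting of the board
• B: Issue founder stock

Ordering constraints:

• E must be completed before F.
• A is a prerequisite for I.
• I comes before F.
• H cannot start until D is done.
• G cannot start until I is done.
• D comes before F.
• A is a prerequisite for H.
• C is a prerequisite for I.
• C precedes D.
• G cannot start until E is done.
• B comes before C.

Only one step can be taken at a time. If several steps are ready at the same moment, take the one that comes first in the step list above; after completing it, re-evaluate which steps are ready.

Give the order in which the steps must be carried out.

Nothing is required for E, A and B. E is listed earlier → E first.
Now A and B have their prerequisites met. A is listed earlier, so A next.
Next only B has its prerequisites met → B.
C needed B, now all done → C.
Ready: D and I. D is listed earlier → D.
H now also ready, so the ready set is {I, H}; I is listed earlier → I.
G and F now also ready, so the ready set is {G, F, H}; G is listed earlier → G.
Ready: F and H. F is listed earlier → F.
H needed A and D, now all done → H.

E A B C D I G F H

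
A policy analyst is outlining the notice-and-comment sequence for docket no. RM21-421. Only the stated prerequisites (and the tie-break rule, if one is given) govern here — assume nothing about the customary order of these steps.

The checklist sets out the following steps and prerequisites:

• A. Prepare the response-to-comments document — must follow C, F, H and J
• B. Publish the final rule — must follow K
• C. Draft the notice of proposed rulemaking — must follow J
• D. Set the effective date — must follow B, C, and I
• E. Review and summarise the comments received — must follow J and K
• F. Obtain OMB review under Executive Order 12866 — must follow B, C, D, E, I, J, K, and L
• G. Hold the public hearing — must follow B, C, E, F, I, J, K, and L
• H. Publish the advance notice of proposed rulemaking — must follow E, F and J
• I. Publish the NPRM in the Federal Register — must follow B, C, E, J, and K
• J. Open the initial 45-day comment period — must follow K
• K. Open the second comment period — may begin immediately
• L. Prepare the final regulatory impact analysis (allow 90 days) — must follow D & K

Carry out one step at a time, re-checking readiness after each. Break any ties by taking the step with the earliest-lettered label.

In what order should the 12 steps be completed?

K is the only step with nothing outstanding, so it goes first.
Now B and J have their prerequisites met. B has the earlier label, so B next.
J is the only step now ready → J.
C and E are both available; C has the earlier label → C.
E needed J and K, now all done → E.
I needed B, C, E, J and K, now all done → I.
Next only D has its prerequisites met → D.
L needed D and K, now all done → L.
F needed B, C, D, E, I, J, K and L, now all done → F.
Ready: G and H. G has the earlier label → G.
H is the only step now ready → H.
A needed C, F, H and J, now all done → A.

K B J C E I D L F G H A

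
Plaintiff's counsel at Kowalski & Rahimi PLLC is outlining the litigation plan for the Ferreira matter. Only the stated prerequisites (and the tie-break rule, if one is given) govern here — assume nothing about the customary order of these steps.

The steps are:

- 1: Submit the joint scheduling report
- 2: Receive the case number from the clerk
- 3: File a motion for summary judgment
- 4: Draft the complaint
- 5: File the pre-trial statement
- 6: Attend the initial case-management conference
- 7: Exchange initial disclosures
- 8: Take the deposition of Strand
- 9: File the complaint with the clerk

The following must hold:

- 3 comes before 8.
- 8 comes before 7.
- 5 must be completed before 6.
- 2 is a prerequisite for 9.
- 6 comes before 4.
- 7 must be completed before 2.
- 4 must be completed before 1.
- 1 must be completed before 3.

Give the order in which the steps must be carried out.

5 6 4 1 3 8 7 2 9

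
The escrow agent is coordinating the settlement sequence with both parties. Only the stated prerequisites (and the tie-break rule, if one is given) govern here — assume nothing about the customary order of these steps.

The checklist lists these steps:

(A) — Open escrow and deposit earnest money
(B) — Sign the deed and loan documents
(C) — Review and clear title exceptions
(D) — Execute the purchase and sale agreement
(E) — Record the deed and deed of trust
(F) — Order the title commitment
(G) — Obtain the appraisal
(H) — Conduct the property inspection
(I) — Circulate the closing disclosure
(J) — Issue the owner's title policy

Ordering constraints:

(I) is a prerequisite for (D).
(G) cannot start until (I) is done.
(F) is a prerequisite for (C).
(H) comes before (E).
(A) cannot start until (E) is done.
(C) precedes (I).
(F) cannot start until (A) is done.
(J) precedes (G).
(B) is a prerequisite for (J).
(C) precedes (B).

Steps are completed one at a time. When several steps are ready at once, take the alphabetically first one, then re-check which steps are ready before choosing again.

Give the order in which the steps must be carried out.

(H) → (E) → (A) → (F) → (C) → (B) → (I) → (D) → (J) → (G)

(H) has no prerequisites → (H) first.
(E) needed (H), now all done → (E).
(A) needed (E), now all done → (A).
(F) needed (A), now all done → (F).
(C) is the only step now ready → (C).
(B) and (I) are both available; (B) has the earlier label → (B).
(I) and (J) are both available; (I) has the earlier label → (I).
(D) now also ready, so the ready set is {(D), (J)}; (D) has the earlier label → (D).
(J) needed (B), now all done → (J).
(G) needed (I) and (J), now all done → (G).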